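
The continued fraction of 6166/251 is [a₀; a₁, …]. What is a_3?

3

6166 = 24·251 + 142   →  a_0 = 24
251 = 1·142 + 109   →  a_1 = 1
142 = 1·109 + 33   →  a_2 = 1
109 = 3·33 + 10   →  a_3 = 3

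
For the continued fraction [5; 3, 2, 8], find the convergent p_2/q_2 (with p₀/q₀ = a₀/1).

Using pₖ = aₖpₖ₋₁ + pₖ₋₂, qₖ = aₖqₖ₋₁ + qₖ₋₂ (with p₋₁=1, p₋₂=0, q₋₁=0, q₋₂=1):
  k=0: a=5, p=5, q=1
  k=1: a=3, p=16, q=3
  k=2: a=2, p=37, q=7

37/7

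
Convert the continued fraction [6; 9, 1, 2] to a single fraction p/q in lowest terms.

177/29

Fold from the inside: start with 2/1.
  1 + 1/2 = 3/2
  9 + 2/3 = 29/3
  6 + 3/29 = 177/29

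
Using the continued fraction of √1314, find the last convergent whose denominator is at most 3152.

42049/1160

√1314 = [36; 4, 72, …] (period length 2).
Convergents:
  p_0/q_0 = 36/1
  p_1/q_1 = 145/4
  p_2/q_2 = 10476/289
  p_3/q_3 = 42049/1160
  p_4/q_4 = 3038004/83809
q_3 = 1160 ≤ 3152 < 83809 = q_4, so the answer is 42049/1160.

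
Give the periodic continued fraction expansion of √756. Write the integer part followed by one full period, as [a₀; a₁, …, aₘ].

[27; 2, 54]

a₀ = ⌊√756⌋ = 27.
With m₀=0, d₀=1 and mₖ₊₁ = dₖaₖ − mₖ, dₖ₊₁ = (n − mₖ₊₁²)/dₖ, aₖ₊₁ = ⌊(a₀+mₖ₊₁)/dₖ₊₁⌋:
  k=1: m=27, d=27, a=2
  k=2: m=27, d=1, a=54
d=1 and a=2a₀=54 at k=2, so the next step gives (m, d) = (27, 27) again — its k=1 value — and the period has length 2.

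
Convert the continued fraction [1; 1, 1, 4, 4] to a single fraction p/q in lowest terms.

Using pₖ = aₖpₖ₋₁ + pₖ₋₂ and qₖ = aₖqₖ₋₁ + qₖ₋₂:
  k=0: a=1, p=1, q=1
  k=1: a=1, p=2, q=1
  k=2: a=1, p=3, q=2
  k=3: a=4, p=14, q=9
  k=4: a=4, p=59, q=38

59/38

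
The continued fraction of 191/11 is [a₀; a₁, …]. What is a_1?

2

191 = 17·11 + 4   →  a_0 = 17
11 = 2·4 + 3   →  a_1 = 2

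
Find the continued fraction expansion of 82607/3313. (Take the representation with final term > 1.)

82607 = 24*3313 + 3095
3313 = 1*3095 + 218
3095 = 14*218 + 43
218 = 5*43 + 3
43 = 14*3 + 1
3 = 3*1 + 0  (stop)
So 82607/3313 = [24; 1, 14, 5, 14, 3].

[24; 1, 14, 5, 14, 3]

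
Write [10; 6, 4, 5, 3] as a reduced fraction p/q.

Fold from the inside: start with 3/1.
  5 + 1/3 = 16/3
  4 + 3/16 = 67/16
  6 + 16/67 = 418/67
  10 + 67/418 = 4247/418

4247/418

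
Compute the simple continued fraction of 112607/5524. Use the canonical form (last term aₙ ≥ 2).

112607 = 20×5524 + 2127
5524 = 2×2127 + 1270
2127 = 1×1270 + 857
1270 = 1×857 + 413
857 = 2×413 + 31
413 = 13×31 + 10
31 = 3×10 + 1
10 = 10×1 + 0  (stop)
So 112607/5524 = [20; 2, 1, 1, 2, 13, 3, 10].

[20; 2, 1, 1, 2, 13, 3, 10]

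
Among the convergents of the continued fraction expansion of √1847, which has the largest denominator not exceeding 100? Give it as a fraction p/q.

1848/43

√1847 = [42; 1, 41, 1, 84, …] (period length 4).
Convergents:
  p_0/q_0 = 42/1
  p_1/q_1 = 43/1
  p_2/q_2 = 1805/42
  p_3/q_3 = 1848/43
  p_4/q_4 = 157037/3654
q_3 = 43 ≤ 100 < 3654 = q_4, so the answer is 1848/43.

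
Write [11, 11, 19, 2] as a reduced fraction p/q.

4780/431

Using pₖ = aₖpₖ₋₁ + pₖ₋₂ and qₖ = aₖqₖ₋₁ + qₖ₋₂:
  k=0: a=11, p=11, q=1
  k=1: a=11, p=122, q=11
  k=2: a=19, p=2329, q=210
  k=3: a=2, p=4780, q=431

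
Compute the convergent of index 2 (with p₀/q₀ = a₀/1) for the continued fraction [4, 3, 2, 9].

30/7

Using pₖ = aₖpₖ₋₁ + pₖ₋₂, qₖ = aₖqₖ₋₁ + qₖ₋₂ (with p₋₁=1, p₋₂=0, q₋₁=0, q₋₂=1):
  k=0: a=4, p=4, q=1
  k=1: a=3, p=13, q=3
  k=2: a=2, p=30, q=7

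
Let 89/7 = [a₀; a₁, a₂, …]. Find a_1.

89 = 12·7 + 5   →  a_0 = 12
7 = 1·5 + 2   →  a_1 = 1

1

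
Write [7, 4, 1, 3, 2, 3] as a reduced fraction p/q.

Using pₖ = aₖpₖ₋₁ + pₖ₋₂ and qₖ = aₖqₖ₋₁ + qₖ₋₂:
  k=0: a=7, p=7, q=1
  k=1: a=4, p=29, q=4
  k=2: a=1, p=36, q=5
  k=3: a=3, p=137, q=19
  k=4: a=2, p=310, q=43
  k=5: a=3, p=1067, q=148

1067/148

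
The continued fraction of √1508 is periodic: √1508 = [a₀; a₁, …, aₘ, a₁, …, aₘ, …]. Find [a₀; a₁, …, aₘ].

a₀ = ⌊√1508⌋ = 38.
With m₀=0, d₀=1 and mₖ₊₁ = dₖaₖ − mₖ, dₖ₊₁ = (n − mₖ₊₁²)/dₖ, aₖ₊₁ = ⌊(a₀+mₖ₊₁)/dₖ₊₁⌋:
  k=1: m=38, d=64, a=1
  k=2: m=26, d=13, a=4
  k=3: m=26, d=64, a=1
  k=4: m=38, d=1, a=76
d=1 and a=2a₀=76 at k=4, so the next step gives (m, d) = (38, 64) again — its k=1 value — and the period has length 4.

[38; 1, 4, 1, 76]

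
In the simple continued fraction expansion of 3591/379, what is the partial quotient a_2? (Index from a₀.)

3591 = 9·379 + 180   →  a_0 = 9
379 = 2·180 + 19   →  a_1 = 2
180 = 9·19 + 9   →  a_2 = 9

9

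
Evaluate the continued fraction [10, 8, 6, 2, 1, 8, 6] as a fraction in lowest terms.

Using pₖ = aₖpₖ₋₁ + pₖ₋₂ and qₖ = aₖqₖ₋₁ + qₖ₋₂:
  k=0: a=10, p=10, q=1
  k=1: a=8, p=81, q=8
  k=2: a=6, p=496, q=49
  k=3: a=2, p=1073, q=106
  k=4: a=1, p=1569, q=155
  k=5: a=8, p=13625, q=1346
  k=6: a=6, p=83319, q=8231

83319/8231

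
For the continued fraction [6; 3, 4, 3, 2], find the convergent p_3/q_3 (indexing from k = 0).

265/42

Using pₖ = aₖpₖ₋₁ + pₖ₋₂, qₖ = aₖqₖ₋₁ + qₖ₋₂ (with p₋₁=1, p₋₂=0, q₋₁=0, q₋₂=1):
  k=0: a=6, p=6, q=1
  k=1: a=3, p=19, q=3
  k=2: a=4, p=82, q=13
  k=3: a=3, p=265, q=42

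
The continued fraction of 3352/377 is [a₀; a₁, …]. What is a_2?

8

3352 = 8·377 + 336   →  a_0 = 8
377 = 1·336 + 41   →  a_1 = 1
336 = 8·41 + 8   →  a_2 = 8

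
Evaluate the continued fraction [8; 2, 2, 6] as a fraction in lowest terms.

269/32

Fold from the inside: start with 6/1.
  2 + 1/6 = 13/6
  2 + 6/13 = 32/13
  8 + 13/32 = 269/32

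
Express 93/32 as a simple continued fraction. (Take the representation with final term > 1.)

93 = 2*32 + 29
32 = 1*29 + 3
29 = 9*3 + 2
3 = 1*2 + 1
2 = 2*1 + 0  (stop)
So 93/32 = [2; 1, 9, 1, 2].

[2; 1, 9, 1, 2]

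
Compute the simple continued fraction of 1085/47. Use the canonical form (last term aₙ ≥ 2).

[23; 11, 1, 3]

1085 = 23·47 + 4
47 = 11·4 + 3
4 = 1·3 + 1
3 = 3·1 + 0  (stop)
So 1085/47 = [23; 11, 1, 3].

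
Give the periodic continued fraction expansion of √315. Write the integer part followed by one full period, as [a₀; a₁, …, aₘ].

[17; 1, 2, 1, 34]

a₀ = ⌊√315⌋ = 17.
With m₀=0, d₀=1 and mₖ₊₁ = dₖaₖ − mₖ, dₖ₊₁ = (n − mₖ₊₁²)/dₖ, aₖ₊₁ = ⌊(a₀+mₖ₊₁)/dₖ₊₁⌋:
  k=1: m=17, d=26, a=1
  k=2: m=9, d=9, a=2
  k=3: m=9, d=26, a=1
  k=4: m=17, d=1, a=34
d=1 and a=2a₀=34 at k=4, so the next step gives (m, d) = (17, 26) again — its k=1 value — and the period has length 4.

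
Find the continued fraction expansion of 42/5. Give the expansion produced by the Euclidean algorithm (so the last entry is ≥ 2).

[8; 2, 2]

42 = 8×5 + 2
5 = 2×2 + 1
2 = 2×1 + 0  (stop)
So 42/5 = [8; 2, 2].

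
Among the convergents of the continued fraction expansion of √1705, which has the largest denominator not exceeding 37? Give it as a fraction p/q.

√1705 = [41; 3, 2, 3, 82, …] (period length 4).
Convergents:
  p_0/q_0 = 41/1
  p_1/q_1 = 124/3
  p_2/q_2 = 289/7
  p_3/q_3 = 991/24
  p_4/q_4 = 81551/1975
q_3 = 24 ≤ 37 < 1975 = q_4, so the answer is 991/24.

991/24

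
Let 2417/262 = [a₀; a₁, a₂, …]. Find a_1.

2417 = 9·262 + 59   →  a_0 = 9
262 = 4·59 + 26   →  a_1 = 4

4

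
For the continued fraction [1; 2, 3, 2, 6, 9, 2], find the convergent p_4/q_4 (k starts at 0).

148/103

Using pₖ = aₖpₖ₋₁ + pₖ₋₂, qₖ = aₖqₖ₋₁ + qₖ₋₂ (with p₋₁=1, p₋₂=0, q₋₁=0, q₋₂=1):
  k=0: a=1, p=1, q=1
  k=1: a=2, p=3, q=2
  k=2: a=3, p=10, q=7
  k=3: a=2, p=23, q=16
  k=4: a=6, p=148, q=103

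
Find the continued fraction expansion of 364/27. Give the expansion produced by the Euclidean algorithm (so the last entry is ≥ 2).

364 = 13*27 + 13
27 = 2*13 + 1
13 = 13*1 + 0  (stop)
So 364/27 = [13; 2, 13].

[13; 2, 13]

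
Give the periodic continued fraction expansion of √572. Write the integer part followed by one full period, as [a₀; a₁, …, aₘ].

a₀ = ⌊√572⌋ = 23.
With m₀=0, d₀=1 and mₖ₊₁ = dₖaₖ − mₖ, dₖ₊₁ = (n − mₖ₊₁²)/dₖ, aₖ₊₁ = ⌊(a₀+mₖ₊₁)/dₖ₊₁⌋:
  k=1: m=23, d=43, a=1
  k=2: m=20, d=4, a=10
  k=3: m=20, d=43, a=1
  k=4: m=23, d=1, a=46
d=1 and a=2a₀=46 at k=4, so the next step gives (m, d) = (23, 43) again — its k=1 value — and the period has length 4.

[23; 1, 10, 1, 46]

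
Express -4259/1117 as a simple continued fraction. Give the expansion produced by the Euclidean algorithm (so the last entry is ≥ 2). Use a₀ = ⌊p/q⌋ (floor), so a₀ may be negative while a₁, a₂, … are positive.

-4259 = -4×1117 + 209
1117 = 5×209 + 72
209 = 2×72 + 65
72 = 1×65 + 7
65 = 9×7 + 2
7 = 3×2 + 1
2 = 2×1 + 0  (stop)
So -4259/1117 = [-4; 5, 2, 1, 9, 3, 2].

[-4; 5, 2, 1, 9, 3, 2]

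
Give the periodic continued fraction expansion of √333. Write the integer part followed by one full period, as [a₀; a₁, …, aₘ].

a₀ = ⌊√333⌋ = 18.

[18; 4, 36]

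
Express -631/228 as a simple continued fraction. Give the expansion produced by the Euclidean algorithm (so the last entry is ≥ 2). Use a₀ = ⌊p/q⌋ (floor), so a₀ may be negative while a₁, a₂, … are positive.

-631 = -3×228 + 53
228 = 4×53 + 16
53 = 3×16 + 5
16 = 3×5 + 1
5 = 5×1 + 0  (stop)
So -631/228 = [-3; 4, 3, 3, 5].

[-3; 4, 3, 3, 5]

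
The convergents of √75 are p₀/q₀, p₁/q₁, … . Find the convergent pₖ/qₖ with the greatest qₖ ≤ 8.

√75 = [8; 1, 1, 1, 16, …] (period length 4).
Convergents:
  p_0/q_0 = 8/1
  p_1/q_1 = 9/1
  p_2/q_2 = 17/2
  p_3/q_3 = 26/3
  p_4/q_4 = 433/50
q_3 = 3 ≤ 8 < 50 = q_4, so the answer is 26/3.

26/3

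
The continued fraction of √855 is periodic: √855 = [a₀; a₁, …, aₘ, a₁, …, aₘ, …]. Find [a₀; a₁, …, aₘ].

a₀ = ⌊√855⌋ = 29.
With m₀=0, d₀=1 and mₖ₊₁ = dₖaₖ − mₖ, dₖ₊₁ = (n − mₖ₊₁²)/dₖ, aₖ₊₁ = ⌊(a₀+mₖ₊₁)/dₖ₊₁⌋:
  k=1: m=29, d=14, a=4
  k=2: m=27, d=9, a=6
  k=3: m=27, d=14, a=4
  k=4: m=29, d=1, a=58
d=1 and a=2a₀=58 at k=4, so the next step gives (m, d) = (29, 14) again — its k=1 value — and the period has length 4.

[29; 4, 6, 4, 58]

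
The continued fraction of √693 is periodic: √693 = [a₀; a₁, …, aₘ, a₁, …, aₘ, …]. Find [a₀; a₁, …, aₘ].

[26; 3, 12, 1, 4, 1, 12, 3, 52]

a₀ = ⌊√693⌋ = 26.
With m₀=0, d₀=1 and mₖ₊₁ = dₖaₖ − mₖ, dₖ₊₁ = (n − mₖ₊₁²)/dₖ, aₖ₊₁ = ⌊(a₀+mₖ₊₁)/dₖ₊₁⌋:
  k=1: m=26, d=17, a=3
  k=2: m=25, d=4, a=12
  k=3: m=23, d=41, a=1
  k=4: m=18, d=9, a=4
  k=5: m=18, d=41, a=1
  k=6: m=23, d=4, a=12
  k=7: m=25, d=17, a=3
  k=8: m=26, d=1, a=52
d=1 and a=2a₀=52 at k=8, so the next step gives (m, d) = (26, 17) again — its k=1 value — and the period has length 8.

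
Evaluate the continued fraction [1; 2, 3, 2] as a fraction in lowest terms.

23/16

Fold from the inside: start with 2/1.
  3 + 1/2 = 7/2
  2 + 2/7 = 16/7
  1 + 7/16 = 23/16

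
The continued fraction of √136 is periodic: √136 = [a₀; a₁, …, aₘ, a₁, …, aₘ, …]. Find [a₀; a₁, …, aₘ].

a₀ = ⌊√136⌋ = 11.
With m₀=0, d₀=1 and mₖ₊₁ = dₖaₖ − mₖ, dₖ₊₁ = (n − mₖ₊₁²)/dₖ, aₖ₊₁ = ⌊(a₀+mₖ₊₁)/dₖ₊₁⌋:
  k=1: m=11, d=15, a=1
  k=2: m=4, d=8, a=1
  k=3: m=4, d=15, a=1
  k=4: m=11, d=1, a=22
d=1 and a=2a₀=22 at k=4, so the next step gives (m, d) = (11, 15) again — its k=1 value — and the period has length 4.

[11; 1, 1, 1, 22]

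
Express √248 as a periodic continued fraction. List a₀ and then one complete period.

a₀ = ⌊√248⌋ = 15.
With m₀=0, d₀=1 and mₖ₊₁ = dₖaₖ − mₖ, dₖ₊₁ = (n − mₖ₊₁²)/dₖ, aₖ₊₁ = ⌊(a₀+mₖ₊₁)/dₖ₊₁⌋:
  k=1: m=15, d=23, a=1
  k=2: m=8, d=8, a=2
  k=3: m=8, d=23, a=1
  k=4: m=15, d=1, a=30
d=1 and a=2a₀=30 at k=4, so the next step gives (m, d) = (15, 23) again — its k=1 value — and the period has length 4.

[15; 1, 2, 1, 30]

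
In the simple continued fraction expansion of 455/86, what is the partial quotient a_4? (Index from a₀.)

455 = 5·86 + 25   →  a_0 = 5
86 = 3·25 + 11   →  a_1 = 3
25 = 2·11 + 3   →  a_2 = 2
11 = 3·3 + 2   →  a_3 = 3
3 = 1·2 + 1   →  a_4 = 1

1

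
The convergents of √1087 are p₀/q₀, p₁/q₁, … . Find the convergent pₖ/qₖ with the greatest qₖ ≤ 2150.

70687/2144

√1087 = [32; 1, 31, 1, 64, …] (period length 4).
Convergents:
  p_0/q_0 = 32/1
  p_1/q_1 = 33/1
  p_2/q_2 = 1055/32
  p_3/q_3 = 1088/33
  p_4/q_4 = 70687/2144
  p_5/q_5 = 71775/2177
q_4 = 2144 ≤ 2150 < 2177 = q_5, so the answer is 70687/2144.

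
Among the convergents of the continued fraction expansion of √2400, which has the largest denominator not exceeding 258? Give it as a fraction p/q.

4801/98

√2400 = [48; 1, 96, …] (period length 2).
Convergents:
  p_0/q_0 = 48/1
  p_1/q_1 = 49/1
  p_2/q_2 = 4752/97
  p_3/q_3 = 4801/98
  p_4/q_4 = 465648/9505
q_3 = 98 ≤ 258 < 9505 = q_4, so the answer is 4801/98.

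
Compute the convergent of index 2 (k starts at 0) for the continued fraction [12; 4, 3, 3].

159/13

Using pₖ = aₖpₖ₋₁ + pₖ₋₂, qₖ = aₖqₖ₋₁ + qₖ₋₂ (with p₋₁=1, p₋₂=0, q₋₁=0, q₋₂=1):
  k=0: a=12, p=12, q=1
  k=1: a=4, p=49, q=4
  k=2: a=3, p=159, q=13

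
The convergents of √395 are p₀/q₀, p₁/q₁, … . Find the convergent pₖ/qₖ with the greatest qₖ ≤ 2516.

44221/2225

√395 = [19; 1, 6, 1, 38, …] (period length 4).
Convergents:
  p_0/q_0 = 19/1
  p_1/q_1 = 20/1
  p_2/q_2 = 139/7
  p_3/q_3 = 159/8
  p_4/q_4 = 6181/311
  p_5/q_5 = 6340/319
  p_6/q_6 = 44221/2225
  p_7/q_7 = 50561/2544
q_6 = 2225 ≤ 2516 < 2544 = q_7, so the answer is 44221/2225.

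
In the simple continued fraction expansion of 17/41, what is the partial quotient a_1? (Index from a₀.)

17 = 0·41 + 17   →  a_0 = 0
41 = 2·17 + 7   →  a_1 = 2

2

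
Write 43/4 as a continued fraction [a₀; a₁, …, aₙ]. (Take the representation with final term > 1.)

43 = 10*4 + 3
4 = 1*3 + 1
3 = 3*1 + 0  (stop)
So 43/4 = [10; 1, 3].

[10; 1, 3]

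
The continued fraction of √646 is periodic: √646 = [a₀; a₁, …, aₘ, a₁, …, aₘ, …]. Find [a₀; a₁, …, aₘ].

a₀ = ⌊√646⌋ = 25.
With m₀=0, d₀=1 and mₖ₊₁ = dₖaₖ − mₖ, dₖ₊₁ = (n − mₖ₊₁²)/dₖ, aₖ₊₁ = ⌊(a₀+mₖ₊₁)/dₖ₊₁⌋:
  k=1: m=25, d=21, a=2
  k=2: m=17, d=17, a=2
  k=3: m=17, d=21, a=2
  k=4: m=25, d=1, a=50
d=1 and a=2a₀=50 at k=4, so the next step gives (m, d) = (25, 21) again — its k=1 value — and the period has length 4.

[25; 2, 2, 2, 50]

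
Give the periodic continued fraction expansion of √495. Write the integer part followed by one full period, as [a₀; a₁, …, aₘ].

[22; 4, 44]

a₀ = ⌊√495⌋ = 22.
With m₀=0, d₀=1 and mₖ₊₁ = dₖaₖ − mₖ, dₖ₊₁ = (n − mₖ₊₁²)/dₖ, aₖ₊₁ = ⌊(a₀+mₖ₊₁)/dₖ₊₁⌋:
  k=1: m=22, d=11, a=4
  k=2: m=22, d=1, a=44
d=1 and a=2a₀=44 at k=2, so the next step gives (m, d) = (22, 11) again — its k=1 value — and the period has length 2.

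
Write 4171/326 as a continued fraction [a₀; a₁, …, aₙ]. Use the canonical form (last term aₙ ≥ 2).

[12; 1, 3, 1, 6, 2, 4]

4171 = 12*326 + 259
326 = 1*259 + 67
259 = 3*67 + 58
67 = 1*58 + 9
58 = 6*9 + 4
9 = 2*4 + 1
4 = 4*1 + 0  (stop)
So 4171/326 = [12; 1, 3, 1, 6, 2, 4].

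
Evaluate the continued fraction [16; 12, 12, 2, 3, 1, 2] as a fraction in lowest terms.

60423/3757

Using pₖ = aₖpₖ₋₁ + pₖ₋₂ and qₖ = aₖqₖ₋₁ + qₖ₋₂:
  k=0: a=16, p=16, q=1
  k=1: a=12, p=193, q=12
  k=2: a=12, p=2332, q=145
  k=3: a=2, p=4857, q=302
  k=4: a=3, p=16903, q=1051
  k=5: a=1, p=21760, q=1353
  k=6: a=2, p=60423, q=3757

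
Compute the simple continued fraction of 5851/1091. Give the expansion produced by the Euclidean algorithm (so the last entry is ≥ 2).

5851 = 5·1091 + 396
1091 = 2·396 + 299
396 = 1·299 + 97
299 = 3·97 + 8
97 = 12·8 + 1
8 = 8·1 + 0  (stop)
So 5851/1091 = [5; 2, 1, 3, 12, 8].

[5; 2, 1, 3, 12, 8]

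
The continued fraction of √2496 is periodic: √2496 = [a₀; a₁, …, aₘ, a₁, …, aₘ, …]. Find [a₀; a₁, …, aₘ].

[49; 1, 23, 1, 98]

a₀ = ⌊√2496⌋ = 49.
With m₀=0, d₀=1 and mₖ₊₁ = dₖaₖ − mₖ, dₖ₊₁ = (n − mₖ₊₁²)/dₖ, aₖ₊₁ = ⌊(a₀+mₖ₊₁)/dₖ₊₁⌋:
  k=1: m=49, d=95, a=1
  k=2: m=46, d=4, a=23
  k=3: m=46, d=95, a=1
  k=4: m=49, d=1, a=98
d=1 and a=2a₀=98 at k=4, so the next step gives (m, d) = (49, 95) again — its k=1 value — and the period has length 4.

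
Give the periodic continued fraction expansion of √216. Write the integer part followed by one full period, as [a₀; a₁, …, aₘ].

[14; 1, 2, 3, 2, 1, 28]

a₀ = ⌊√216⌋ = 14.
With m₀=0, d₀=1 and mₖ₊₁ = dₖaₖ − mₖ, dₖ₊₁ = (n − mₖ₊₁²)/dₖ, aₖ₊₁ = ⌊(a₀+mₖ₊₁)/dₖ₊₁⌋:
  k=1: m=14, d=20, a=1
  k=2: m=6, d=9, a=2
  k=3: m=12, d=8, a=3
  k=4: m=12, d=9, a=2
  k=5: m=6, d=20, a=1
  k=6: m=14, d=1, a=28
d=1 and a=2a₀=28 at k=6, so the next step gives (m, d) = (14, 20) again — its k=1 value — and the period has length 6.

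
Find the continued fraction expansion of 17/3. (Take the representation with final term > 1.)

17 = 5*3 + 2
3 = 1*2 + 1
2 = 2*1 + 0  (stop)
So 17/3 = [5; 1, 2].

[5; 1, 2]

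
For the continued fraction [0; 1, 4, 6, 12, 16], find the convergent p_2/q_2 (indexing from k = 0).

Using pₖ = aₖpₖ₋₁ + pₖ₋₂, qₖ = aₖqₖ₋₁ + qₖ₋₂ (with p₋₁=1, p₋₂=0, q₋₁=0, q₋₂=1):
  k=0: a=0, p=0, q=1
  k=1: a=1, p=1, q=1
  k=2: a=4, p=4, q=5

4/5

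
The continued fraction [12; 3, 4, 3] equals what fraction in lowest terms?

Using pₖ = aₖpₖ₋₁ + pₖ₋₂ and qₖ = aₖqₖ₋₁ + qₖ₋₂:
  k=0: a=12, p=12, q=1
  k=1: a=3, p=37, q=3
  k=2: a=4, p=160, q=13
  k=3: a=3, p=517, q=42

517/42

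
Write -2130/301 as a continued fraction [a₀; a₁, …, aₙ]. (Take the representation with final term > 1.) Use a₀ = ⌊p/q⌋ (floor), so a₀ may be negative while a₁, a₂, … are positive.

[-8; 1, 12, 11, 2]

-2130 = -8×301 + 278
301 = 1×278 + 23
278 = 12×23 + 2
23 = 11×2 + 1
2 = 2×1 + 0  (stop)
So -2130/301 = [-8; 1, 12, 11, 2].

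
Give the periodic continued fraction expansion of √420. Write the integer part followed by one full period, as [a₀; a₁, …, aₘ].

[20; 2, 40]

a₀ = ⌊√420⌋ = 20.
With m₀=0, d₀=1 and mₖ₊₁ = dₖaₖ − mₖ, dₖ₊₁ = (n − mₖ₊₁²)/dₖ, aₖ₊₁ = ⌊(a₀+mₖ₊₁)/dₖ₊₁⌋:
  k=1: m=20, d=20, a=2
  k=2: m=20, d=1, a=40
d=1 and a=2a₀=40 at k=2, so the next step gives (m, d) = (20, 20) again — its k=1 value — and the period has length 2.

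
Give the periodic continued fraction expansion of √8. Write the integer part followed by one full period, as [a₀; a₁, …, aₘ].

[2; 1, 4]

a₀ = ⌊√8⌋ = 2.
With m₀=0, d₀=1 and mₖ₊₁ = dₖaₖ − mₖ, dₖ₊₁ = (n − mₖ₊₁²)/dₖ, aₖ₊₁ = ⌊(a₀+mₖ₊₁)/dₖ₊₁⌋:
  k=1: m=2, d=4, a=1
  k=2: m=2, d=1, a=4
d=1 and a=2a₀=4 at k=2, so the next step gives (m, d) = (2, 4) again — its k=1 value — and the period has length 2.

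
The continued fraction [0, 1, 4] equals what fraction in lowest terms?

Fold from the inside: start with 4/1.
  1 + 1/4 = 5/4
  0 + 4/5 = 4/5

4/5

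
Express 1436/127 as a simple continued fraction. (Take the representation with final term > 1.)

[11; 3, 3, 1, 9]

1436 = 11*127 + 39
127 = 3*39 + 10
39 = 3*10 + 9
10 = 1*9 + 1
9 = 9*1 + 0  (stop)
So 1436/127 = [11; 3, 3, 1, 9].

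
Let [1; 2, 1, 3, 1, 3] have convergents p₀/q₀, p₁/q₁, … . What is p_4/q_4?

19/14

Using pₖ = aₖpₖ₋₁ + pₖ₋₂, qₖ = aₖqₖ₋₁ + qₖ₋₂ (with p₋₁=1, p₋₂=0, q₋₁=0, q₋₂=1):
  k=0: a=1, p=1, q=1
  k=1: a=2, p=3, q=2
  k=2: a=1, p=4, q=3
  k=3: a=3, p=15, q=11
  k=4: a=1, p=19, q=14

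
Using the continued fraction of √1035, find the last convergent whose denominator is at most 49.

√1035 = [32; 5, 1, 5, 64, …] (period length 4).
Convergents:
  p_0/q_0 = 32/1
  p_1/q_1 = 161/5
  p_2/q_2 = 193/6
  p_3/q_3 = 1126/35
  p_4/q_4 = 72257/2246
q_3 = 35 ≤ 49 < 2246 = q_4, so the answer is 1126/35.

1126/35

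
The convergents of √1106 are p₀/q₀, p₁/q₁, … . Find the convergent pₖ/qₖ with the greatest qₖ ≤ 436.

5055/152

√1106 = [33; 3, 1, 8, 1, 3, 66, …] (period length 6).
Convergents:
  p_0/q_0 = 33/1
  p_1/q_1 = 100/3
  p_2/q_2 = 133/4
  p_3/q_3 = 1164/35
  p_4/q_4 = 1297/39
  p_5/q_5 = 5055/152
  p_6/q_6 = 334927/10071
q_5 = 152 ≤ 436 < 10071 = q_6, so the answer is 5055/152.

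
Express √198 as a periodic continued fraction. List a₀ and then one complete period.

a₀ = ⌊√198⌋ = 14.
With m₀=0, d₀=1 and mₖ₊₁ = dₖaₖ − mₖ, dₖ₊₁ = (n − mₖ₊₁²)/dₖ, aₖ₊₁ = ⌊(a₀+mₖ₊₁)/dₖ₊₁⌋:
  k=1: m=14, d=2, a=14
  k=2: m=14, d=1, a=28
d=1 and a=2a₀=28 at k=2, so the next step gives (m, d) = (14, 2) again — its k=1 value — and the period has length 2.

[14; 14, 28]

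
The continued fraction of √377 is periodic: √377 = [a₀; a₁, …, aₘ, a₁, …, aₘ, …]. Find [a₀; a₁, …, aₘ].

[19; 2, 2, 2, 38]

a₀ = ⌊√377⌋ = 19.
With m₀=0, d₀=1 and mₖ₊₁ = dₖaₖ − mₖ, dₖ₊₁ = (n − mₖ₊₁²)/dₖ, aₖ₊₁ = ⌊(a₀+mₖ₊₁)/dₖ₊₁⌋:
  k=1: m=19, d=16, a=2
  k=2: m=13, d=13, a=2
  k=3: m=13, d=16, a=2
  k=4: m=19, d=1, a=38
d=1 and a=2a₀=38 at k=4, so the next step gives (m, d) = (19, 16) again — its k=1 value — and the period has length 4.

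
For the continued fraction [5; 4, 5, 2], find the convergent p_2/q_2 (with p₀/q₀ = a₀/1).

110/21

Using pₖ = aₖpₖ₋₁ + pₖ₋₂, qₖ = aₖqₖ₋₁ + qₖ₋₂ (with p₋₁=1, p₋₂=0, q₋₁=0, q₋₂=1):
  k=0: a=5, p=5, q=1
  k=1: a=4, p=21, q=4
  k=2: a=5, p=110, q=21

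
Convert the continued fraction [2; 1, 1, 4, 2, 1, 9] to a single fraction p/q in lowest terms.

Fold from the inside: start with 9/1.
  1 + 1/9 = 10/9
  2 + 9/10 = 29/10
  4 + 10/29 = 126/29
  1 + 29/126 = 155/126
  1 + 126/155 = 281/155
  2 + 155/281 = 717/281

717/281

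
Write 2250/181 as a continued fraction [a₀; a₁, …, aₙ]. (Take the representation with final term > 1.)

2250 = 12*181 + 78
181 = 2*78 + 25
78 = 3*25 + 3
25 = 8*3 + 1
3 = 3*1 + 0  (stop)
So 2250/181 = [12; 2, 3, 8, 3].

[12; 2, 3, 8, 3]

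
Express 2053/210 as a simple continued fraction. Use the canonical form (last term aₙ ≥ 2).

2053 = 9*210 + 163
210 = 1*163 + 47
163 = 3*47 + 22
47 = 2*22 + 3
22 = 7*3 + 1
3 = 3*1 + 0  (stop)
So 2053/210 = [9; 1, 3, 2, 7, 3].

[9; 1, 3, 2, 7, 3]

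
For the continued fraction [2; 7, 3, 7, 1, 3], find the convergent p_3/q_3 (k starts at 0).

344/161

Using pₖ = aₖpₖ₋₁ + pₖ₋₂, qₖ = aₖqₖ₋₁ + qₖ₋₂ (with p₋₁=1, p₋₂=0, q₋₁=0, q₋₂=1):
  k=0: a=2, p=2, q=1
  k=1: a=7, p=15, q=7
  k=2: a=3, p=47, q=22
  k=3: a=7, p=344, q=161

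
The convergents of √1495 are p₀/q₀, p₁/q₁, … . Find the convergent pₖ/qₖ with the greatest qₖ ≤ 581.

17902/463

√1495 = [38; 1, 1, 1, 76, …] (period length 4).
Convergents:
  p_0/q_0 = 38/1
  p_1/q_1 = 39/1
  p_2/q_2 = 77/2
  p_3/q_3 = 116/3
  p_4/q_4 = 8893/230
  p_5/q_5 = 9009/233
  p_6/q_6 = 17902/463
  p_7/q_7 = 26911/696
q_6 = 463 ≤ 581 < 696 = q_7, so the answer is 17902/463.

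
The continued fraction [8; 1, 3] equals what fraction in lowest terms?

Using pₖ = aₖpₖ₋₁ + pₖ₋₂ and qₖ = aₖqₖ₋₁ + qₖ₋₂:
  k=0: a=8, p=8, q=1
  k=1: a=1, p=9, q=1
  k=2: a=3, p=35, q=4

35/4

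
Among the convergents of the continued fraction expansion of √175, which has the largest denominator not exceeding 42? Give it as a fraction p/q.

463/35

√175 = [13; 4, 2, 1, 2, 4, 26, …] (period length 6).
Convergents:
  p_0/q_0 = 13/1
  p_1/q_1 = 53/4
  p_2/q_2 = 119/9
  p_3/q_3 = 172/13
  p_4/q_4 = 463/35
  p_5/q_5 = 2024/153
q_4 = 35 ≤ 42 < 153 = q_5, so the answer is 463/35.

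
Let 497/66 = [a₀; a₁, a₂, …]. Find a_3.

497 = 7·66 + 35   →  a_0 = 7
66 = 1·35 + 31   →  a_1 = 1
35 = 1·31 + 4   →  a_2 = 1
31 = 7·4 + 3   →  a_3 = 7

7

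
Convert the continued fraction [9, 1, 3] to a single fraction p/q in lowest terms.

39/4

Fold from the inside: start with 3/1.
  1 + 1/3 = 4/3
  9 + 3/4 = 39/4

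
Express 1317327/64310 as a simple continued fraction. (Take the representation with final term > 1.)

[20; 2, 15, 7, 6, 9, 2, 2]

1317327 = 20*64310 + 31127
64310 = 2*31127 + 2056
31127 = 15*2056 + 287
2056 = 7*287 + 47
287 = 6*47 + 5
47 = 9*5 + 2
5 = 2*2 + 1
2 = 2*1 + 0  (stop)
So 1317327/64310 = [20; 2, 15, 7, 6, 9, 2, 2].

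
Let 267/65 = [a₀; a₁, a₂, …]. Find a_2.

267 = 4·65 + 7   →  a_0 = 4
65 = 9·7 + 2   →  a_1 = 9
7 = 3·2 + 1   →  a_2 = 3

3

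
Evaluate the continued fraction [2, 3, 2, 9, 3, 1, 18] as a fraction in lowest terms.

Using pₖ = aₖpₖ₋₁ + pₖ₋₂ and qₖ = aₖqₖ₋₁ + qₖ₋₂:
  k=0: a=2, p=2, q=1
  k=1: a=3, p=7, q=3
  k=2: a=2, p=16, q=7
  k=3: a=9, p=151, q=66
  k=4: a=3, p=469, q=205
  k=5: a=1, p=620, q=271
  k=6: a=18, p=11629, q=5083

11629/5083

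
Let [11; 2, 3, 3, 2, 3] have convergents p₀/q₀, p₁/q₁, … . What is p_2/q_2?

Using pₖ = aₖpₖ₋₁ + pₖ₋₂, qₖ = aₖqₖ₋₁ + qₖ₋₂ (with p₋₁=1, p₋₂=0, q₋₁=0, q₋₂=1):
  k=0: a=11, p=11, q=1
  k=1: a=2, p=23, q=2
  k=2: a=3, p=80, q=7

80/7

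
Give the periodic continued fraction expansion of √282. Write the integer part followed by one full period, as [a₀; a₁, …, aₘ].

[16; 1, 3, 1, 4, 1, 3, 1, 32]

a₀ = ⌊√282⌋ = 16.
With m₀=0, d₀=1 and mₖ₊₁ = dₖaₖ − mₖ, dₖ₊₁ = (n − mₖ₊₁²)/dₖ, aₖ₊₁ = ⌊(a₀+mₖ₊₁)/dₖ₊₁⌋:
  k=1: m=16, d=26, a=1
  k=2: m=10, d=7, a=3
  k=3: m=11, d=23, a=1
  k=4: m=12, d=6, a=4
  k=5: m=12, d=23, a=1
  k=6: m=11, d=7, a=3
  k=7: m=10, d=26, a=1
  k=8: m=16, d=1, a=32
d=1 and a=2a₀=32 at k=8, so the next step gives (m, d) = (16, 26) again — its k=1 value — and the period has length 8.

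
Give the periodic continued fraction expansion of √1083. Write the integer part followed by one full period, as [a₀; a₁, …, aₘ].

[32; 1, 9, 1, 64]

a₀ = ⌊√1083⌋ = 32.
With m₀=0, d₀=1 and mₖ₊₁ = dₖaₖ − mₖ, dₖ₊₁ = (n − mₖ₊₁²)/dₖ, aₖ₊₁ = ⌊(a₀+mₖ₊₁)/dₖ₊₁⌋:
  k=1: m=32, d=59, a=1
  k=2: m=27, d=6, a=9
  k=3: m=27, d=59, a=1
  k=4: m=32, d=1, a=64
d=1 and a=2a₀=64 at k=4, so the next step gives (m, d) = (32, 59) again — its k=1 value — and the period has length 4.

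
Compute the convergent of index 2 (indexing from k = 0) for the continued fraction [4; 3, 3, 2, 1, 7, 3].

43/10

Using pₖ = aₖpₖ₋₁ + pₖ₋₂, qₖ = aₖqₖ₋₁ + qₖ₋₂ (with p₋₁=1, p₋₂=0, q₋₁=0, q₋₂=1):
  k=0: a=4, p=4, q=1
  k=1: a=3, p=13, q=3
  k=2: a=3, p=43, q=10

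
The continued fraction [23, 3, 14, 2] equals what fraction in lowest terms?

2076/89

Using pₖ = aₖpₖ₋₁ + pₖ₋₂ and qₖ = aₖqₖ₋₁ + qₖ₋₂:
  k=0: a=23, p=23, q=1
  k=1: a=3, p=70, q=3
  k=2: a=14, p=1003, q=43
  k=3: a=2, p=2076, q=89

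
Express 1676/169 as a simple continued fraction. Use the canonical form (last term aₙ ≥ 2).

1676 = 9*169 + 155
169 = 1*155 + 14
155 = 11*14 + 1
14 = 14*1 + 0  (stop)
So 1676/169 = [9; 1, 11, 14].

[9; 1, 11, 14]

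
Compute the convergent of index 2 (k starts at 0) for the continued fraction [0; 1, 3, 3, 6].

3/4

Using pₖ = aₖpₖ₋₁ + pₖ₋₂, qₖ = aₖqₖ₋₁ + qₖ₋₂ (with p₋₁=1, p₋₂=0, q₋₁=0, q₋₂=1):
  k=0: a=0, p=0, q=1
  k=1: a=1, p=1, q=1
  k=2: a=3, p=3, q=4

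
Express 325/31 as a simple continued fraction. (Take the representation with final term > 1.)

325 = 10*31 + 15
31 = 2*15 + 1
15 = 15*1 + 0  (stop)
So 325/31 = [10; 2, 15].

[10; 2, 15]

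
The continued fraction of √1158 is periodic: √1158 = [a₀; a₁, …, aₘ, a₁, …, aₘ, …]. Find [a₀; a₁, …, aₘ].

a₀ = ⌊√1158⌋ = 34.

[34; 34, 68]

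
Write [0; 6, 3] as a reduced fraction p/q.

Using pₖ = aₖpₖ₋₁ + pₖ₋₂ and qₖ = aₖqₖ₋₁ + qₖ₋₂:
  k=0: a=0, p=0, q=1
  k=1: a=6, p=1, q=6
  k=2: a=3, p=3, q=19

3/19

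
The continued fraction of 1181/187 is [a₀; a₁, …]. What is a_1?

1181 = 6·187 + 59   →  a_0 = 6
187 = 3·59 + 10   →  a_1 = 3

3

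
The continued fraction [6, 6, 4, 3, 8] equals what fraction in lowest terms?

4146/673

Using pₖ = aₖpₖ₋₁ + pₖ₋₂ and qₖ = aₖqₖ₋₁ + qₖ₋₂:
  k=0: a=6, p=6, q=1
  k=1: a=6, p=37, q=6
  k=2: a=4, p=154, q=25
  k=3: a=3, p=499, q=81
  k=4: a=8, p=4146, q=673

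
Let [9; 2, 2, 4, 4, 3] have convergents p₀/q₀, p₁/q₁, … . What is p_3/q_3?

Using pₖ = aₖpₖ₋₁ + pₖ₋₂, qₖ = aₖqₖ₋₁ + qₖ₋₂ (with p₋₁=1, p₋₂=0, q₋₁=0, q₋₂=1):
  k=0: a=9, p=9, q=1
  k=1: a=2, p=19, q=2
  k=2: a=2, p=47, q=5
  k=3: a=4, p=207, q=22

207/22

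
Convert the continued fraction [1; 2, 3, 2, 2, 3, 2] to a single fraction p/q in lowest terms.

Using pₖ = aₖpₖ₋₁ + pₖ₋₂ and qₖ = aₖqₖ₋₁ + qₖ₋₂:
  k=0: a=1, p=1, q=1
  k=1: a=2, p=3, q=2
  k=2: a=3, p=10, q=7
  k=3: a=2, p=23, q=16
  k=4: a=2, p=56, q=39
  k=5: a=3, p=191, q=133
  k=6: a=2, p=438, q=305

438/305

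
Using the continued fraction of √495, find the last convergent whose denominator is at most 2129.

√495 = [22; 4, 44, …] (period length 2).
Convergents:
  p_0/q_0 = 22/1
  p_1/q_1 = 89/4
  p_2/q_2 = 3938/177
  p_3/q_3 = 15841/712
  p_4/q_4 = 700942/31505
q_3 = 712 ≤ 2129 < 31505 = q_4, so the answer is 15841/712.

15841/712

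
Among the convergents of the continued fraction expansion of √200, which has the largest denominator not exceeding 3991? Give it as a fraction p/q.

19601/1386

√200 = [14; 7, 28, …] (period length 2).
Convergents:
  p_0/q_0 = 14/1
  p_1/q_1 = 99/7
  p_2/q_2 = 2786/197
  p_3/q_3 = 19601/1386
  p_4/q_4 = 551614/39005
q_3 = 1386 ≤ 3991 < 39005 = q_4, so the answer is 19601/1386.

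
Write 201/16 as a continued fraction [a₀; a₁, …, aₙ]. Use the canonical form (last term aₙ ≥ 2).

201 = 12·16 + 9
16 = 1·9 + 7
9 = 1·7 + 2
7 = 3·2 + 1
2 = 2·1 + 0  (stop)
So 201/16 = [12; 1, 1, 3, 2].

[12; 1, 1, 3, 2]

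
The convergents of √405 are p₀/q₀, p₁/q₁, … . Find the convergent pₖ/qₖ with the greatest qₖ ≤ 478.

√405 = [20; 8, 40, …] (period length 2).
Convergents:
  p_0/q_0 = 20/1
  p_1/q_1 = 161/8
  p_2/q_2 = 6460/321
  p_3/q_3 = 51841/2576
q_2 = 321 ≤ 478 < 2576 = q_3, so the answer is 6460/321.

6460/321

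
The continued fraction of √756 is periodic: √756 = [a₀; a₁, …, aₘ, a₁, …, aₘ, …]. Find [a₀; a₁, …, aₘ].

a₀ = ⌊√756⌋ = 27.
With m₀=0, d₀=1 and mₖ₊₁ = dₖaₖ − mₖ, dₖ₊₁ = (n − mₖ₊₁²)/dₖ, aₖ₊₁ = ⌊(a₀+mₖ₊₁)/dₖ₊₁⌋:
  k=1: m=27, d=27, a=2
  k=2: m=27, d=1, a=54
d=1 and a=2a₀=54 at k=2, so the next step gives (m, d) = (27, 27) again — its k=1 value — and the period has length 2.

[27; 2, 54]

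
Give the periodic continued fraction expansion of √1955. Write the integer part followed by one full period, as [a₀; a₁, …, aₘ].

a₀ = ⌊√1955⌋ = 44.
With m₀=0, d₀=1 and mₖ₊₁ = dₖaₖ − mₖ, dₖ₊₁ = (n − mₖ₊₁²)/dₖ, aₖ₊₁ = ⌊(a₀+mₖ₊₁)/dₖ₊₁⌋:
  k=1: m=44, d=19, a=4
  k=2: m=32, d=49, a=1
  k=3: m=17, d=34, a=1
  k=4: m=17, d=49, a=1
  k=5: m=32, d=19, a=4
  k=6: m=44, d=1, a=88
d=1 and a=2a₀=88 at k=6, so the next step gives (m, d) = (44, 19) again — its k=1 value — and the period has length 6.

[44; 4, 1, 1, 1, 4, 88]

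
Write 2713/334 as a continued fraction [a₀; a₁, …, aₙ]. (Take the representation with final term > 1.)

[8; 8, 6, 1, 5]

2713 = 8*334 + 41
334 = 8*41 + 6
41 = 6*6 + 5
6 = 1*5 + 1
5 = 5*1 + 0  (stop)
So 2713/334 = [8; 8, 6, 1, 5].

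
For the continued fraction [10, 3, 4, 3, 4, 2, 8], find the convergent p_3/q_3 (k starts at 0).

433/42

Using pₖ = aₖpₖ₋₁ + pₖ₋₂, qₖ = aₖqₖ₋₁ + qₖ₋₂ (with p₋₁=1, p₋₂=0, q₋₁=0, q₋₂=1):
  k=0: a=10, p=10, q=1
  k=1: a=3, p=31, q=3
  k=2: a=4, p=134, q=13
  k=3: a=3, p=433, q=42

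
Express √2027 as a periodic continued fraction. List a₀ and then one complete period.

[45; 45, 90]

a₀ = ⌊√2027⌋ = 45.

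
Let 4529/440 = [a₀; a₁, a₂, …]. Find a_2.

4529 = 10·440 + 129   →  a_0 = 10
440 = 3·129 + 53   →  a_1 = 3
129 = 2·53 + 23   →  a_2 = 2

2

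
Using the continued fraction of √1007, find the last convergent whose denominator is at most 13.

349/11

√1007 = [31; 1, 2, 1, 2, 1, 62, …] (period length 6).
Convergents:
  p_0/q_0 = 31/1
  p_1/q_1 = 32/1
  p_2/q_2 = 95/3
  p_3/q_3 = 127/4
  p_4/q_4 = 349/11
  p_5/q_5 = 476/15
q_4 = 11 ≤ 13 < 15 = q_5, so the answer is 349/11.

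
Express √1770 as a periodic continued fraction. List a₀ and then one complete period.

a₀ = ⌊√1770⌋ = 42.
With m₀=0, d₀=1 and mₖ₊₁ = dₖaₖ − mₖ, dₖ₊₁ = (n − mₖ₊₁²)/dₖ, aₖ₊₁ = ⌊(a₀+mₖ₊₁)/dₖ₊₁⌋:
  k=1: m=42, d=6, a=14
  k=2: m=42, d=1, a=84
d=1 and a=2a₀=84 at k=2, so the next step gives (m, d) = (42, 6) again — its k=1 value — and the period has length 2.

[42; 14, 84]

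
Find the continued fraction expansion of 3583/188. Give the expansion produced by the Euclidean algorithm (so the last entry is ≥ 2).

[19; 17, 11]

3583 = 19×188 + 11
188 = 17×11 + 1
11 = 11×1 + 0  (stop)
So 3583/188 = [19; 17, 11].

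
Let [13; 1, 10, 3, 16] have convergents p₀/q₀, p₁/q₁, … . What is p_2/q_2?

Using pₖ = aₖpₖ₋₁ + pₖ₋₂, qₖ = aₖqₖ₋₁ + qₖ₋₂ (with p₋₁=1, p₋₂=0, q₋₁=0, q₋₂=1):
  k=0: a=13, p=13, q=1
  k=1: a=1, p=14, q=1
  k=2: a=10, p=153, q=11

153/11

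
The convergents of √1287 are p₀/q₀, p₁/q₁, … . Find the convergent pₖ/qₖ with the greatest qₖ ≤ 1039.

20628/575

√1287 = [35; 1, 6, 1, 70, …] (period length 4).
Convergents:
  p_0/q_0 = 35/1
  p_1/q_1 = 36/1
  p_2/q_2 = 251/7
  p_3/q_3 = 287/8
  p_4/q_4 = 20341/567
  p_5/q_5 = 20628/575
  p_6/q_6 = 144109/4017
q_5 = 575 ≤ 1039 < 4017 = q_6, so the answer is 20628/575.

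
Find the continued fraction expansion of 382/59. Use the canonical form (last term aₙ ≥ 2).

382 = 6*59 + 28
59 = 2*28 + 3
28 = 9*3 + 1
3 = 3*1 + 0  (stop)
So 382/59 = [6; 2, 9, 3].

[6; 2, 9, 3]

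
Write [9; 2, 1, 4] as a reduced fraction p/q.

Fold from the inside: start with 4/1.
  1 + 1/4 = 5/4
  2 + 4/5 = 14/5
  9 + 5/14 = 131/14

131/14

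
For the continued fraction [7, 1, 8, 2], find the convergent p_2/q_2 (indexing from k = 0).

71/9

Using pₖ = aₖpₖ₋₁ + pₖ₋₂, qₖ = aₖqₖ₋₁ + qₖ₋₂ (with p₋₁=1, p₋₂=0, q₋₁=0, q₋₂=1):
  k=0: a=7, p=7, q=1
  k=1: a=1, p=8, q=1
  k=2: a=8, p=71, q=9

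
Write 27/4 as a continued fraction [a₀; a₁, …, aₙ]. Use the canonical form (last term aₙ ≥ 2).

[6; 1, 3]

27 = 6·4 + 3
4 = 1·3 + 1
3 = 3·1 + 0  (stop)
So 27/4 = [6; 1, 3].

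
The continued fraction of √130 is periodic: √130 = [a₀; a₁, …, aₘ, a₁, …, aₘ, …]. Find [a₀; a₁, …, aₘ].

a₀ = ⌊√130⌋ = 11.
With m₀=0, d₀=1 and mₖ₊₁ = dₖaₖ − mₖ, dₖ₊₁ = (n − mₖ₊₁²)/dₖ, aₖ₊₁ = ⌊(a₀+mₖ₊₁)/dₖ₊₁⌋:
  k=1: m=11, d=9, a=2
  k=2: m=7, d=9, a=2
  k=3: m=11, d=1, a=22
d=1 and a=2a₀=22 at k=3, so the next step gives (m, d) = (11, 9) again — its k=1 value — and the period has length 3.

[11; 2, 2, 22]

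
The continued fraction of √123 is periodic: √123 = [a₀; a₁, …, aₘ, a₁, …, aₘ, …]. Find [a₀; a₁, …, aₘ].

[11; 11, 22]

a₀ = ⌊√123⌋ = 11.
With m₀=0, d₀=1 and mₖ₊₁ = dₖaₖ − mₖ, dₖ₊₁ = (n − mₖ₊₁²)/dₖ, aₖ₊₁ = ⌊(a₀+mₖ₊₁)/dₖ₊₁⌋:
  k=1: m=11, d=2, a=11
  k=2: m=11, d=1, a=22
d=1 and a=2a₀=22 at k=2, so the next step gives (m, d) = (11, 2) again — its k=1 value — and the period has length 2.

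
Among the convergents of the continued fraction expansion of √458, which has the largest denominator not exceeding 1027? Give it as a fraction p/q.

√458 = [21; 2, 2, 42, …] (period length 3).
Convergents:
  p_0/q_0 = 21/1
  p_1/q_1 = 43/2
  p_2/q_2 = 107/5
  p_3/q_3 = 4537/212
  p_4/q_4 = 9181/429
  p_5/q_5 = 22899/1070
q_4 = 429 ≤ 1027 < 1070 = q_5, so the answer is 9181/429.

9181/429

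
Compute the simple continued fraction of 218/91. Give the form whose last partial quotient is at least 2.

[2; 2, 1, 1, 8, 2]

218 = 2*91 + 36
91 = 2*36 + 19
36 = 1*19 + 17
19 = 1*17 + 2
17 = 8*2 + 1
2 = 2*1 + 0  (stop)
So 218/91 = [2; 2, 1, 1, 8, 2].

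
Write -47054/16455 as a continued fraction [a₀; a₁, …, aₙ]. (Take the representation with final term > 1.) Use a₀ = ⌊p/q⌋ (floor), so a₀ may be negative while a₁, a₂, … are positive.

-47054 = -3×16455 + 2311
16455 = 7×2311 + 278
2311 = 8×278 + 87
278 = 3×87 + 17
87 = 5×17 + 2
17 = 8×2 + 1
2 = 2×1 + 0  (stop)
So -47054/16455 = [-3; 7, 8, 3, 5, 8, 2].

[-3; 7, 8, 3, 5, 8, 2]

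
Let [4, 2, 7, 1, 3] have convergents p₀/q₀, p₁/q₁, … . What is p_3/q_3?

76/17

Using pₖ = aₖpₖ₋₁ + pₖ₋₂, qₖ = aₖqₖ₋₁ + qₖ₋₂ (with p₋₁=1, p₋₂=0, q₋₁=0, q₋₂=1):
  k=0: a=4, p=4, q=1
  k=1: a=2, p=9, q=2
  k=2: a=7, p=67, q=15
  k=3: a=1, p=76, q=17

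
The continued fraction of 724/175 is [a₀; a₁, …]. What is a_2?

3

724 = 4·175 + 24   →  a_0 = 4
175 = 7·24 + 7   →  a_1 = 7
24 = 3·7 + 3   →  a_2 = 3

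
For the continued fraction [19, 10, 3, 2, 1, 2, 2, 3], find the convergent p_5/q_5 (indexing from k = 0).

5309/278

Using pₖ = aₖpₖ₋₁ + pₖ₋₂, qₖ = aₖqₖ₋₁ + qₖ₋₂ (with p₋₁=1, p₋₂=0, q₋₁=0, q₋₂=1):
  k=0: a=19, p=19, q=1
  k=1: a=10, p=191, q=10
  k=2: a=3, p=592, q=31
  k=3: a=2, p=1375, q=72
  k=4: a=1, p=1967, q=103
  k=5: a=2, p=5309, q=278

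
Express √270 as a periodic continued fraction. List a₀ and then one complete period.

a₀ = ⌊√270⌋ = 16.

[16; 2, 3, 6, 3, 2, 32]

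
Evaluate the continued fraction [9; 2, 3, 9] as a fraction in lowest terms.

613/65

Using pₖ = aₖpₖ₋₁ + pₖ₋₂ and qₖ = aₖqₖ₋₁ + qₖ₋₂:
  k=0: a=9, p=9, q=1
  k=1: a=2, p=19, q=2
  k=2: a=3, p=66, q=7
  k=3: a=9, p=613, q=65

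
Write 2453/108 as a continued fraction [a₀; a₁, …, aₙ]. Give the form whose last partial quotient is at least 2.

2453 = 22*108 + 77
108 = 1*77 + 31
77 = 2*31 + 15
31 = 2*15 + 1
15 = 15*1 + 0  (stop)
So 2453/108 = [22; 1, 2, 2, 15].

[22; 1, 2, 2, 15]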